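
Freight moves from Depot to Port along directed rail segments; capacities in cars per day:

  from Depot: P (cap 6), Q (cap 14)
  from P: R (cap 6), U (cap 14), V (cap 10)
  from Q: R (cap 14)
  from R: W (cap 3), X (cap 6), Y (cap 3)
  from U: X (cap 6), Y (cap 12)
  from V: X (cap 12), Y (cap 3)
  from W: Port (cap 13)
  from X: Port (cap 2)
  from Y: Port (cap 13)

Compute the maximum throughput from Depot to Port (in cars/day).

14

Augment Depot→P→R→W→Port: bottleneck 3, flow now 3.
Augment Depot→P→R→X→Port: bottleneck 2, flow now 5.
Augment Depot→P→R→Y→Port: bottleneck 1, flow now 6.
Augment Depot→Q→R→Y→Port: bottleneck 2, flow now 8.
Augment Depot→Q→R→P→U→Y→Port: bottleneck 6, flow now 14. (uses reverse residual edge)
No augmenting path remains; maximum flow = 14.
In the residual graph, reachable from Depot: {Depot, Q, R, X}.
Min-cut edges: Depot→P (6), R→W (3), R→Y (3), X→Port (2); capacity 6 + 3 + 3 + 2 = 14.
This cut is saturated, so no flow can exceed 14.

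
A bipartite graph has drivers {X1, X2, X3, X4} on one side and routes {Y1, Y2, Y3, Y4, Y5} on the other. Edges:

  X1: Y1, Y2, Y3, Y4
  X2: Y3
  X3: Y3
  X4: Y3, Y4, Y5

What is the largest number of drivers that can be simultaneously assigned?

Unit-capacity flow: source→left, listed edges, right→sink; max matching = max flow.
Augmenting path X1→Y1 (+1); matched 1.
Augmenting path X2→Y3 (+1); matched 2.
Augmenting path X4→Y4 (+1); matched 3.
No augmenting path remains; maximum matching = 3.
König certificate: {X1, X4, Y3} is a vertex cover of size 3 (every listed pair touches it), so no matching can be larger.

3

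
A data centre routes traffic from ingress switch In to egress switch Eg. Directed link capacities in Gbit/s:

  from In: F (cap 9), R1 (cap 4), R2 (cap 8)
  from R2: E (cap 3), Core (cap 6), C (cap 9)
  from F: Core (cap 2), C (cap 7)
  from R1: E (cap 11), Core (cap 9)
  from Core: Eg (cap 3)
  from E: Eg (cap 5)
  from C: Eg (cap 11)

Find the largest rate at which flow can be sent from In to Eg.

Augment In→R2→Core→Eg: bottleneck 3, flow now 3.
Augment In→R2→E→Eg: bottleneck 3, flow now 6.
Augment In→R2→C→Eg: bottleneck 2, flow now 8.
Augment In→F→C→Eg: bottleneck 7, flow now 15.
Augment In→R1→E→Eg: bottleneck 2, flow now 17.
Augment In→F→Core→R2→C→Eg: bottleneck 2, flow now 19. (uses reverse residual edge)
No augmenting path remains; maximum flow = 19.
In the residual graph, reachable from In: {In, R2, F, R1, Core, E, C}.
Min-cut edges: Core→Eg (3), E→Eg (5), C→Eg (11); capacity 3 + 5 + 11 = 19.
This cut is saturated, so no flow can exceed 19.

19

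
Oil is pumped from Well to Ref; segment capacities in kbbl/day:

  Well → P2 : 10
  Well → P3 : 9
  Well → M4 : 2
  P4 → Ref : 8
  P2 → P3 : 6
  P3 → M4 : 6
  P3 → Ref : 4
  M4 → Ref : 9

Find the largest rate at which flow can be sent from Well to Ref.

Augment Well→P3→Ref: bottleneck 4, flow now 4.
Augment Well→M4→Ref: bottleneck 2, flow now 6.
Augment Well→P3→M4→Ref: bottleneck 5, flow now 11.
Augment Well→P2→P3→M4→Ref: bottleneck 1, flow now 12.
No augmenting path remains; maximum flow = 12.
In the residual graph, reachable from Well: {Well, P2, P3}.
Min-cut edges: Well→M4 (2), P3→M4 (6), P3→Ref (4); capacity 2 + 6 + 4 = 12.
This cut is saturated, so no flow can exceed 12.

12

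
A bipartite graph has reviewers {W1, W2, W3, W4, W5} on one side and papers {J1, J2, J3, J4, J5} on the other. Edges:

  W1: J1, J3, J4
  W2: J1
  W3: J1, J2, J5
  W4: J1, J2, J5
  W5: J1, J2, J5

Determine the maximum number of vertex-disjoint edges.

4

Unit-capacity flow: source→left, listed edges, right→sink; max matching = max flow.
Augmenting path W1→J1 (+1); matched 1.
Augmenting path W3→J2 (+1); matched 2.
Augmenting path W4→J5 (+1); matched 3.
Augmenting path W2→J1→W1→J3 (+1); matched 4.
No augmenting path remains; maximum matching = 4.
König certificate: {W1, J1, J2, J5} is a vertex cover of size 4 (every listed pair touches it), so no matching can be larger.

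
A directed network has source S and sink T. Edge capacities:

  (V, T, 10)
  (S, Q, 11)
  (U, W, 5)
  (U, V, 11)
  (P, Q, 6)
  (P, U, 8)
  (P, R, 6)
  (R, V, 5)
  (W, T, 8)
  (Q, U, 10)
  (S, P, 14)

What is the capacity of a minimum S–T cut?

15

Augment S→P→R→V→T: bottleneck 5, flow now 5.
Augment S→P→U→V→T: bottleneck 5, flow now 10.
Augment S→P→U→W→T: bottleneck 3, flow now 13.
Augment S→Q→U→W→T: bottleneck 2, flow now 15.
No augmenting path remains; maximum flow = 15.
By max-flow min-cut, the minimum cut capacity equals the max flow.
In the residual graph, reachable from S: {S, P, Q, R, U, V}.
Min-cut edges: U→W (5), V→T (10); capacity 5 + 10 = 15.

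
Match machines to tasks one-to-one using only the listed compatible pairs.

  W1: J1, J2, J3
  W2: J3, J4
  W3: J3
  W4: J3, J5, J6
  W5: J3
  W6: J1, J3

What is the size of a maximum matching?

5

Unit-capacity flow: source→left, listed edges, right→sink; max matching = max flow.
Augmenting path W1→J1 (+1); matched 1.
Augmenting path W2→J3 (+1); matched 2.
Augmenting path W4→J5 (+1); matched 3.
Augmenting path W3→J3→W2→J4 (+1); matched 4.
Augmenting path W6→J1→W1→J2 (+1); matched 5.
No augmenting path remains; maximum matching = 5.
König certificate: {W1, W2, W4, W6, J3} is a vertex cover of size 5 (every listed pair touches it), so no matching can be larger.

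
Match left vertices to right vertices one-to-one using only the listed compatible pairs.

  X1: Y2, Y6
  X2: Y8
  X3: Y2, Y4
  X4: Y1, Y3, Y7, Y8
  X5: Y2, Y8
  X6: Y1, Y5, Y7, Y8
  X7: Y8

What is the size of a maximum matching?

6

Unit-capacity flow: source→left, listed edges, right→sink; max matching = max flow.
Augmenting path X1→Y2 (+1); matched 1.
Augmenting path X2→Y8 (+1); matched 2.
Augmenting path X3→Y4 (+1); matched 3.
Augmenting path X4→Y1 (+1); matched 4.
Augmenting path X6→Y5 (+1); matched 5.
Augmenting path X5→Y2→X1→Y6 (+1); matched 6.
No augmenting path remains; maximum matching = 6.
König certificate: {X1, X3, X4, X5, X6, Y8} is a vertex cover of size 6 (every listed pair touches it), so no matching can be larger.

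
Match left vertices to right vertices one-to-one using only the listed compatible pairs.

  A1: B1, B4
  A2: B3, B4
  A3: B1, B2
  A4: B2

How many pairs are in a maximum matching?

Unit-capacity flow: source→left, listed edges, right→sink; max matching = max flow.
Augmenting path A1→B1 (+1); matched 1.
Augmenting path A2→B3 (+1); matched 2.
Augmenting path A3→B2 (+1); matched 3.
Augmenting path A4→B2→A3→B1→A1→B4 (+1); matched 4.
No augmenting path remains; maximum matching = 4.
König certificate: {A1, A2, A3, A4} is a vertex cover of size 4 (every listed pair touches it), so no matching can be larger.

4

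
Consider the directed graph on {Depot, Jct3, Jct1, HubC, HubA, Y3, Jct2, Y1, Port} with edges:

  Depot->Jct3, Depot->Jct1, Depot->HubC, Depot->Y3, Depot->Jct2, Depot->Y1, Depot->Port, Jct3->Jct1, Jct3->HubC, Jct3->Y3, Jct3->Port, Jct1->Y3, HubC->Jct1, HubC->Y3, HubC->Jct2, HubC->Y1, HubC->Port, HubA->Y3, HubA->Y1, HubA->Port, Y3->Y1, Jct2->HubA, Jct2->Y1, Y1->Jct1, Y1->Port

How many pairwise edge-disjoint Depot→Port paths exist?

Assign every edge capacity 1; by Menger, the answer equals the max flow.
Path Depot→Port (+1); total 1.
Path Depot→Jct3→Port (+1); total 2.
Path Depot→HubC→Port (+1); total 3.
Path Depot→Y1→Port (+1); total 4.
Path Depot→Jct2→HubA→Port (+1); total 5.
No residual Depot→Port path; max flow = 5.
Certifying cut of size 5: {Depot→HubC, Depot→Jct2, Depot→Jct3, Depot→Port, Y1→Port}.

5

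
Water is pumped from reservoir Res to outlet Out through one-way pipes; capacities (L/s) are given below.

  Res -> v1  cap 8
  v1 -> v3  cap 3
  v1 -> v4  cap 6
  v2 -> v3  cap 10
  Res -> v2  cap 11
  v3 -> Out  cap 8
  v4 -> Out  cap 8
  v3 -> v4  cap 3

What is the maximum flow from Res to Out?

16

Augment Res→v1→v3→Out: bottleneck 3, flow now 3.
Augment Res→v1→v4→Out: bottleneck 5, flow now 8.
Augment Res→v2→v3→Out: bottleneck 5, flow now 13.
Augment Res→v2→v3→v4→Out: bottleneck 3, flow now 16.
No augmenting path remains; maximum flow = 16.
In the residual graph, reachable from Res: {Res, v1, v2, v3, v4}.
Min-cut edges: v3→Out (8), v4→Out (8); capacity 8 + 8 = 16.
This cut is saturated, so no flow can exceed 16.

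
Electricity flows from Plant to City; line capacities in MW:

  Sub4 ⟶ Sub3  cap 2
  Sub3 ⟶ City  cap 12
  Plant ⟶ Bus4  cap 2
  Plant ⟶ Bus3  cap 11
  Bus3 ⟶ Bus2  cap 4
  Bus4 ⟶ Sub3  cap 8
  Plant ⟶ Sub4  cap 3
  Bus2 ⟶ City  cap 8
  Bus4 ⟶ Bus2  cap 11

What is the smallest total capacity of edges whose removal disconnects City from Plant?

Augment Plant→Sub4→Sub3→City: bottleneck 2, flow now 2.
Augment Plant→Bus4→Sub3→City: bottleneck 2, flow now 4.
Augment Plant→Bus3→Bus2→City: bottleneck 4, flow now 8.
No augmenting path remains; maximum flow = 8.
By max-flow min-cut, the minimum cut capacity equals the max flow.
In the residual graph, reachable from Plant: {Plant, Sub4, Bus3}.
Min-cut edges: Plant→Bus4 (2), Sub4→Sub3 (2), Bus3→Bus2 (4); capacity 2 + 2 + 4 = 8.

8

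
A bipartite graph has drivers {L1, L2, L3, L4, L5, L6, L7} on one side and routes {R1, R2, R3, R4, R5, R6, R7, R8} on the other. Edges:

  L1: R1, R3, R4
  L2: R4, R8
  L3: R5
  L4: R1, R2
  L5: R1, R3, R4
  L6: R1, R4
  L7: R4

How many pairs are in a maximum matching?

6

Unit-capacity flow: source→left, listed edges, right→sink; max matching = max flow.
Augmenting path L1→R1 (+1); matched 1.
Augmenting path L2→R4 (+1); matched 2.
Augmenting path L3→R5 (+1); matched 3.
Augmenting path L4→R2 (+1); matched 4.
Augmenting path L5→R3 (+1); matched 5.
Augmenting path L6→R4→L2→R8 (+1); matched 6.
No augmenting path remains; maximum matching = 6.
König certificate: {L2, L3, L4, R1, R3, R4} is a vertex cover of size 6 (every listed pair touches it), so no matching can be larger.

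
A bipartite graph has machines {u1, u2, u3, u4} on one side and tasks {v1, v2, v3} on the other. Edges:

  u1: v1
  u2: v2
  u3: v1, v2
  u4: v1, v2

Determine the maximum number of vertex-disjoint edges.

2

Unit-capacity flow: source→left, listed edges, right→sink; max matching = max flow.
Augmenting path u1→v1 (+1); matched 1.
Augmenting path u2→v2 (+1); matched 2.
No augmenting path remains; maximum matching = 2.
König certificate: {v1, v2} is a vertex cover of size 2 (every listed pair touches it), so no matching can be larger.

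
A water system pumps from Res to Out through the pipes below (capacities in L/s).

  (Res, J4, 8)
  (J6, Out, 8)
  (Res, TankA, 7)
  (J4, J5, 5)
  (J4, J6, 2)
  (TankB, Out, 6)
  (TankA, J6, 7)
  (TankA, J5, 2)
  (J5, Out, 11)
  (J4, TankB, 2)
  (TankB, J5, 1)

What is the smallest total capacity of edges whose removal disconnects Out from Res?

Augment Res→TankA→J6→Out: bottleneck 7, flow now 7.
Augment Res→J4→J6→Out: bottleneck 1, flow now 8.
Augment Res→J4→TankB→Out: bottleneck 2, flow now 10.
Augment Res→J4→J5→Out: bottleneck 5, flow now 15.
No augmenting path remains; maximum flow = 15.
By max-flow min-cut, the minimum cut capacity equals the max flow.
In the residual graph, reachable from Res: {Res}.
Min-cut edges: Res→TankA (7), Res→J4 (8); capacity 7 + 8 = 15.

15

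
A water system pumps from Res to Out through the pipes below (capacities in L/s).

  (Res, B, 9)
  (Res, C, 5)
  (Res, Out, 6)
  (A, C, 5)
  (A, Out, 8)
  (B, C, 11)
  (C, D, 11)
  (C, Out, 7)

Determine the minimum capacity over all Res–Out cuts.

13

Augment Res→Out: bottleneck 6, flow now 6.
Augment Res→C→Out: bottleneck 5, flow now 11.
Augment Res→B→C→Out: bottleneck 2, flow now 13.
No augmenting path remains; maximum flow = 13.
By max-flow min-cut, the minimum cut capacity equals the max flow.
In the residual graph, reachable from Res: {Res, B, C, D}.
Min-cut edges: Res→Out (6), C→Out (7); capacity 6 + 7 = 13.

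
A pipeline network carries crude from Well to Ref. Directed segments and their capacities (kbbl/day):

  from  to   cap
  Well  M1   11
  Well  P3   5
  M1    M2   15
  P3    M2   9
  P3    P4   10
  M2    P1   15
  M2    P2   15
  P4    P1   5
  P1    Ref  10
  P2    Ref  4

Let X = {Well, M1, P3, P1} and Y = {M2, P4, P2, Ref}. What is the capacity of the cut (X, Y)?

44

Edges leaving {Well, M1, P3, P1}: M1→M2 (15), P3→M2 (9), P3→P4 (10), P1→Ref (10).
Cut capacity = 15 + 9 + 10 + 10 = 44.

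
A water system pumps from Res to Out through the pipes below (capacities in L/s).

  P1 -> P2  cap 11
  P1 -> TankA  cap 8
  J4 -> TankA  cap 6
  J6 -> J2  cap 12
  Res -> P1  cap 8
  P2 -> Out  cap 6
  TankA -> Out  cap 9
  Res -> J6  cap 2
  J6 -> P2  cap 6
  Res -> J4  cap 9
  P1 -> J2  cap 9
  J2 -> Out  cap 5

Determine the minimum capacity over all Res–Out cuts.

16

Augment Res→P1→P2→Out: bottleneck 6, flow now 6.
Augment Res→P1→J2→Out: bottleneck 2, flow now 8.
Augment Res→J6→J2→Out: bottleneck 2, flow now 10.
Augment Res→J4→TankA→Out: bottleneck 6, flow now 16.
No augmenting path remains; maximum flow = 16.
By max-flow min-cut, the minimum cut capacity equals the max flow.
In the residual graph, reachable from Res: {Res, J4}.
Min-cut edges: Res→P1 (8), Res→J6 (2), J4→TankA (6); capacity 8 + 2 + 6 = 16.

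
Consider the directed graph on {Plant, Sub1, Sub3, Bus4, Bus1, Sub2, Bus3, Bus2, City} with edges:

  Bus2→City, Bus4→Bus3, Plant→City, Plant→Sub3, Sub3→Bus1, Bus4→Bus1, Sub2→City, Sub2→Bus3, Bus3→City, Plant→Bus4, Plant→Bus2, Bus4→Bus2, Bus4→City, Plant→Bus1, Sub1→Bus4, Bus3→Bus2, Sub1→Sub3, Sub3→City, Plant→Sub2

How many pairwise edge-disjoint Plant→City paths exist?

Assign every edge capacity 1; by Menger, the answer equals the max flow.
Path Plant→City (+1); total 1.
Path Plant→Sub3→City (+1); total 2.
Path Plant→Bus4→City (+1); total 3.
Path Plant→Sub2→City (+1); total 4.
Path Plant→Bus2→City (+1); total 5.
No residual Plant→City path; max flow = 5.
Certifying cut of size 5: {Plant→Bus2, Plant→Bus4, Plant→City, Plant→Sub2, Plant→Sub3}.

5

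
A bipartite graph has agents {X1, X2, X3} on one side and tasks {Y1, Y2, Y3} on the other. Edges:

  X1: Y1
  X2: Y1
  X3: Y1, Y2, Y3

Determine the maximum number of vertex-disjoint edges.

Unit-capacity flow: source→left, listed edges, right→sink; max matching = max flow.
Augmenting path X1→Y1 (+1); matched 1.
Augmenting path X3→Y2 (+1); matched 2.
No augmenting path remains; maximum matching = 2.
König certificate: {X3, Y1} is a vertex cover of size 2 (every listed pair touches it), so no matching can be larger.

2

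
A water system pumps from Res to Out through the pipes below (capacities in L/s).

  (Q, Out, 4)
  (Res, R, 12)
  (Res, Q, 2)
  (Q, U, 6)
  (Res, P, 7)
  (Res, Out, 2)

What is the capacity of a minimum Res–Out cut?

4

Augment Res→Out: bottleneck 2, flow now 2.
Augment Res→Q→Out: bottleneck 2, flow now 4.
No augmenting path remains; maximum flow = 4.
By max-flow min-cut, the minimum cut capacity equals the max flow.
In the residual graph, reachable from Res: {Res, P, R}.
Min-cut edges: Res→Q (2), Res→Out (2); capacity 2 + 2 = 4.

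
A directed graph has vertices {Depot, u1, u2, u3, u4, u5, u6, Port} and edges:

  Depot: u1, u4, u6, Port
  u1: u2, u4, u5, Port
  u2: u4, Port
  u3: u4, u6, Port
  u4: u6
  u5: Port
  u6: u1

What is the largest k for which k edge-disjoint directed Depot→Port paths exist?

3

Assign every edge capacity 1; by Menger, the answer equals the max flow.
Path Depot→Port (+1); total 1.
Path Depot→u1→Port (+1); total 2.
Path Depot→u6→u1→u2→Port (+1); total 3.
No residual Depot→Port path; max flow = 3.
Certifying cut of size 3: {Depot→Port, Depot→u1, u6→u1}.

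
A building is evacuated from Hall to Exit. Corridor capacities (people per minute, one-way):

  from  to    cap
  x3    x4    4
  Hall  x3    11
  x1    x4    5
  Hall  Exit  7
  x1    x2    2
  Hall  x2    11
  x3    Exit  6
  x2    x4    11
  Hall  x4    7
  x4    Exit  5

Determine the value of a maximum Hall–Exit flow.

18

Augment Hall→Exit: bottleneck 7, flow now 7.
Augment Hall→x3→Exit: bottleneck 6, flow now 13.
Augment Hall→x4→Exit: bottleneck 5, flow now 18.
No augmenting path remains; maximum flow = 18.
In the residual graph, reachable from Hall: {Hall, x2, x3, x4}.
Min-cut edges: Hall→Exit (7), x3→Exit (6), x4→Exit (5); capacity 7 + 6 + 5 = 18.
This cut is saturated, so no flow can exceed 18.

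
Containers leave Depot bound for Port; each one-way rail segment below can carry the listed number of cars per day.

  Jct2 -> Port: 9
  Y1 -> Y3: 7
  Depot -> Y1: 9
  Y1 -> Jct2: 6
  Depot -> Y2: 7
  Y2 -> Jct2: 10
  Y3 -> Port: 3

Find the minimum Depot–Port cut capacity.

Augment Depot→Y2→Jct2→Port: bottleneck 7, flow now 7.
Augment Depot→Y1→Y3→Port: bottleneck 3, flow now 10.
Augment Depot→Y1→Jct2→Port: bottleneck 2, flow now 12.
No augmenting path remains; maximum flow = 12.
By max-flow min-cut, the minimum cut capacity equals the max flow.
In the residual graph, reachable from Depot: {Depot, Y2, Y1, Y3, Jct2}.
Min-cut edges: Y3→Port (3), Jct2→Port (9); capacity 3 + 9 = 12.

12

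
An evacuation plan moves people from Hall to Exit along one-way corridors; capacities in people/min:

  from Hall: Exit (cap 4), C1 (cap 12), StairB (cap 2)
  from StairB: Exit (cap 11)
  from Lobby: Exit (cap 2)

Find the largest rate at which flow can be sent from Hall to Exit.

6

Augment Hall→Exit: bottleneck 4, flow now 4.
Augment Hall→StairB→Exit: bottleneck 2, flow now 6.
No augmenting path remains; maximum flow = 6.
In the residual graph, reachable from Hall: {Hall, C1}.
Min-cut edges: Hall→StairB (2), Hall→Exit (4); capacity 2 + 4 = 6.
This cut is saturated, so no flow can exceed 6.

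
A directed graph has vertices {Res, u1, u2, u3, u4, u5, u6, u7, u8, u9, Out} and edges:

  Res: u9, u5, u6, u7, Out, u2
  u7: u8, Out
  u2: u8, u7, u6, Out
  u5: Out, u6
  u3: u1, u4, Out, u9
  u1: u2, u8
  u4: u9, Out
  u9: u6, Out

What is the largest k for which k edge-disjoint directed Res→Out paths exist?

Assign every edge capacity 1; by Menger, the answer equals the max flow.
Path Res→Out (+1); total 1.
Path Res→u2→Out (+1); total 2.
Path Res→u5→Out (+1); total 3.
Path Res→u7→Out (+1); total 4.
Path Res→u9→Out (+1); total 5.
No residual Res→Out path; max flow = 5.
Certifying cut of size 5: {Res→Out, Res→u2, Res→u5, Res→u7, Res→u9}.

5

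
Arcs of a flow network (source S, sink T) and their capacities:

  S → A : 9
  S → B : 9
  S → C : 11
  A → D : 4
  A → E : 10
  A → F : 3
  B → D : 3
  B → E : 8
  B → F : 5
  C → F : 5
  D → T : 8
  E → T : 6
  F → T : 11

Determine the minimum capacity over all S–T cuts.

Augment S→A→D→T: bottleneck 4, flow now 4.
Augment S→A→E→T: bottleneck 5, flow now 9.
Augment S→B→D→T: bottleneck 3, flow now 12.
Augment S→B→E→T: bottleneck 1, flow now 13.
Augment S→B→F→T: bottleneck 5, flow now 18.
Augment S→C→F→T: bottleneck 5, flow now 23.
No augmenting path remains; maximum flow = 23.
By max-flow min-cut, the minimum cut capacity equals the max flow.
In the residual graph, reachable from S: {S, C}.
Min-cut edges: S→A (9), S→B (9), C→F (5); capacity 9 + 9 + 5 = 23.

23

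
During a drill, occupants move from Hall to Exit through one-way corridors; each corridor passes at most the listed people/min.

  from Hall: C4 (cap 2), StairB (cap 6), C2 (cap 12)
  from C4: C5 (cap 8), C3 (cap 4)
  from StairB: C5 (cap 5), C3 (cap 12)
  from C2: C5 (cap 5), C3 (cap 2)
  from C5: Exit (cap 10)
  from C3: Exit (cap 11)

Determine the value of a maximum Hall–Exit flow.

15

Augment Hall→C4→C5→Exit: bottleneck 2, flow now 2.
Augment Hall→StairB→C5→Exit: bottleneck 5, flow now 7.
Augment Hall→StairB→C3→Exit: bottleneck 1, flow now 8.
Augment Hall→C2→C5→Exit: bottleneck 3, flow now 11.
Augment Hall→C2→C3→Exit: bottleneck 2, flow now 13.
Augment Hall→C2→C5→C4→C3→Exit: bottleneck 2, flow now 15. (uses reverse residual edge)
No augmenting path remains; maximum flow = 15.
In the residual graph, reachable from Hall: {Hall, C2}.
Min-cut edges: Hall→C4 (2), Hall→StairB (6), C2→C5 (5), C2→C3 (2); capacity 2 + 6 + 5 + 2 = 15.
This cut is saturated, so no flow can exceed 15.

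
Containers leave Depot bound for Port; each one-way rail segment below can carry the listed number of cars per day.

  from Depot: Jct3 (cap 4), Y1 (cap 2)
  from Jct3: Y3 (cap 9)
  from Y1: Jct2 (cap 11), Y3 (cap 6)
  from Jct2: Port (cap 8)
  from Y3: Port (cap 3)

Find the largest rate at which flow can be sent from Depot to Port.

5

Augment Depot→Jct3→Y3→Port: bottleneck 3, flow now 3.
Augment Depot→Y1→Jct2→Port: bottleneck 2, flow now 5.
No augmenting path remains; maximum flow = 5.
In the residual graph, reachable from Depot: {Depot, Jct3, Y3}.
Min-cut edges: Depot→Y1 (2), Y3→Port (3); capacity 2 + 3 = 5.
This cut is saturated, so no flow can exceed 5.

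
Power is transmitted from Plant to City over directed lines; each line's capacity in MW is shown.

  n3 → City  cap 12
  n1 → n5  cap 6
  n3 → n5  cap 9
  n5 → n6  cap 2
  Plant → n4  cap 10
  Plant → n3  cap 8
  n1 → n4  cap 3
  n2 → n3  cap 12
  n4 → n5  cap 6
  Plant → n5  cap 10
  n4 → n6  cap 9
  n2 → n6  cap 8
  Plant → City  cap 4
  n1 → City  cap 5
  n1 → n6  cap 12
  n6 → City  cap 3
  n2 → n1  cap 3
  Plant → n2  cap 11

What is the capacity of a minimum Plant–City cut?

Augment Plant→City: bottleneck 4, flow now 4.
Augment Plant→n3→City: bottleneck 8, flow now 12.
Augment Plant→n2→n1→City: bottleneck 3, flow now 15.
Augment Plant→n2→n3→City: bottleneck 4, flow now 19.
Augment Plant→n2→n6→City: bottleneck 3, flow now 22.
No augmenting path remains; maximum flow = 22.
By max-flow min-cut, the minimum cut capacity equals the max flow.
In the residual graph, reachable from Plant: {Plant, n2, n3, n4, n5, n6}.
Min-cut edges: Plant→City (4), n2→n1 (3), n3→City (12), n6→City (3); capacity 4 + 3 + 12 + 3 = 22.

22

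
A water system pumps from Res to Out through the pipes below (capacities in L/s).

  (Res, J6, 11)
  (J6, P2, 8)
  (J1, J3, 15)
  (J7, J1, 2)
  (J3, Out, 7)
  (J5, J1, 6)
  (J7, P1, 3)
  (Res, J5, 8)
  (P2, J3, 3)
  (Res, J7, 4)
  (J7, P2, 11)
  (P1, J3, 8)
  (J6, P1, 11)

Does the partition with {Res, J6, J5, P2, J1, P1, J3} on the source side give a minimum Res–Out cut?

Given cut capacity: 4 + 7 = 11.
Augment Res→J6→P2→J3→Out: bottleneck 3, flow now 3.
Augment Res→J6→P1→J3→Out: bottleneck 4, flow now 7.
No augmenting path remains; maximum flow = 7.
In the residual graph, reachable from Res: {Res, J6, J5, J7, P2, J1, P1, J3}.
Min-cut edges: J3→Out (7); capacity 7 = 7.
Cut capacity 11 exceeds the max flow 7, so it is not minimum.

No — its capacity is 11, but the minimum cut has capacity 7.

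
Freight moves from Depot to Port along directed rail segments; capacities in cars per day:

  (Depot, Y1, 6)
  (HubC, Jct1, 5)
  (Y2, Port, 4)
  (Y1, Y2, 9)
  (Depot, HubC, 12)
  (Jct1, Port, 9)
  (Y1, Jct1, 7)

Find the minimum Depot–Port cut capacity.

Augment Depot→Y1→Jct1→Port: bottleneck 6, flow now 6.
Augment Depot→HubC→Jct1→Port: bottleneck 3, flow now 9.
Augment Depot→HubC→Jct1→Y1→Y2→Port: bottleneck 2, flow now 11. (uses reverse residual edge)
No augmenting path remains; maximum flow = 11.
By max-flow min-cut, the minimum cut capacity equals the max flow.
In the residual graph, reachable from Depot: {Depot, HubC}.
Min-cut edges: Depot→Y1 (6), HubC→Jct1 (5); capacity 6 + 5 = 11.

11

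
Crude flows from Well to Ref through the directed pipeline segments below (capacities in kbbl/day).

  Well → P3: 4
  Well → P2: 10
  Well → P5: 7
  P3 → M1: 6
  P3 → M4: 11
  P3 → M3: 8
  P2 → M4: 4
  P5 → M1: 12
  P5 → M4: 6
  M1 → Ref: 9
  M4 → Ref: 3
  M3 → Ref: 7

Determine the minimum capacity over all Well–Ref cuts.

Augment Well→P3→M1→Ref: bottleneck 4, flow now 4.
Augment Well→P2→M4→Ref: bottleneck 3, flow now 7.
Augment Well→P5→M1→Ref: bottleneck 5, flow now 12.
Augment Well→P5→M1→P3→M3→Ref: bottleneck 2, flow now 14. (uses reverse residual edge)
No augmenting path remains; maximum flow = 14.
By max-flow min-cut, the minimum cut capacity equals the max flow.
In the residual graph, reachable from Well: {Well, P2, M4}.
Min-cut edges: Well→P3 (4), Well→P5 (7), M4→Ref (3); capacity 4 + 7 + 3 = 14.

14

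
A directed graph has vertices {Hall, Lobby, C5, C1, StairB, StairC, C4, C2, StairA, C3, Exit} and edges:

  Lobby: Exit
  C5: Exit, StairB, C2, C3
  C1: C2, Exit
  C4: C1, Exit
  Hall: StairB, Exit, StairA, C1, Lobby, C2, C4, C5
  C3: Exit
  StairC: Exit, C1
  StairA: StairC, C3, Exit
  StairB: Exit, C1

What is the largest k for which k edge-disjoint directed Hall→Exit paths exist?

7

Assign every edge capacity 1; by Menger, the answer equals the max flow.
Path Hall→Exit (+1); total 1.
Path Hall→Lobby→Exit (+1); total 2.
Path Hall→C5→Exit (+1); total 3.
Path Hall→C1→Exit (+1); total 4.
Path Hall→StairB→Exit (+1); total 5.
Path Hall→C4→Exit (+1); total 6.
Path Hall→StairA→Exit (+1); total 7.
No residual Hall→Exit path; max flow = 7.
Certifying cut of size 7: {Hall→C1, Hall→C4, Hall→C5, Hall→Exit, Hall→Lobby, Hall→StairA, Hall→StairB}.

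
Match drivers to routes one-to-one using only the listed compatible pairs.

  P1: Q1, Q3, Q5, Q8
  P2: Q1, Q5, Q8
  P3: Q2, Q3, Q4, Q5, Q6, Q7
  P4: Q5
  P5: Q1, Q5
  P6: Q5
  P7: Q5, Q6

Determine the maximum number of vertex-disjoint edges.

Unit-capacity flow: source→left, listed edges, right→sink; max matching = max flow.
Augmenting path P1→Q1 (+1); matched 1.
Augmenting path P2→Q5 (+1); matched 2.
Augmenting path P3→Q2 (+1); matched 3.
Augmenting path P7→Q6 (+1); matched 4.
Augmenting path P4→Q5→P2→Q8 (+1); matched 5.
Augmenting path P5→Q1→P1→Q3 (+1); matched 6.
No augmenting path remains; maximum matching = 6.
König certificate: {P1, P2, P3, P5, P7, Q5} is a vertex cover of size 6 (every listed pair touches it), so no matching can be larger.

6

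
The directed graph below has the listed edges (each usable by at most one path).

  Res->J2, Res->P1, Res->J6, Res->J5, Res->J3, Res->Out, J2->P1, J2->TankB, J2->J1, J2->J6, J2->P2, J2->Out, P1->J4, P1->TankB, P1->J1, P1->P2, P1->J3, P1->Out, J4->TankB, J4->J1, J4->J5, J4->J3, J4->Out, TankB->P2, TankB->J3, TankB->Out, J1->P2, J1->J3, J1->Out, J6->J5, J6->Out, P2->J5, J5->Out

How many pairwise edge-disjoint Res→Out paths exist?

5

Assign every edge capacity 1; by Menger, the answer equals the max flow.
Path Res→Out (+1); total 1.
Path Res→J2→Out (+1); total 2.
Path Res→P1→Out (+1); total 3.
Path Res→J6→Out (+1); total 4.
Path Res→J5→Out (+1); total 5.
No residual Res→Out path; max flow = 5.
Certifying cut of size 5: {Res→J2, Res→J5, Res→J6, Res→Out, Res→P1}.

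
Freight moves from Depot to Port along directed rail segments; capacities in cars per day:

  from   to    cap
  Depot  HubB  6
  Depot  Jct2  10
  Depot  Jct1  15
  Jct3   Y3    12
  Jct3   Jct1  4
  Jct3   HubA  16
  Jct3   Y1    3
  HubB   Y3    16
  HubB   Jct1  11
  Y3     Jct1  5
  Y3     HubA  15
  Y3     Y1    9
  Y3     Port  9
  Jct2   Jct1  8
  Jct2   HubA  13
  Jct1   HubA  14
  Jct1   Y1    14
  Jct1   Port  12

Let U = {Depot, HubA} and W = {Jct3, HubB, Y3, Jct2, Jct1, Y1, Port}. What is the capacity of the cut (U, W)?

31

Edges leaving {Depot, HubA}: Depot→HubB (6), Depot→Jct2 (10), Depot→Jct1 (15).
Cut capacity = 6 + 10 + 15 = 31.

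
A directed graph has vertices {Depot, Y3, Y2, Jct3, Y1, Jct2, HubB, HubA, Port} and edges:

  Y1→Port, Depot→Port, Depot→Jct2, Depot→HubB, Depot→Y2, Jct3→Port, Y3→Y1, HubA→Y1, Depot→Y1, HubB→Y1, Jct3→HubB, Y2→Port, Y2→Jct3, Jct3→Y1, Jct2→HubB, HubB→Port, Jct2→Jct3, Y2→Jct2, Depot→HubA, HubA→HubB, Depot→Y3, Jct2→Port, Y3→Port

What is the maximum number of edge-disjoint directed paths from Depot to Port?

Assign every edge capacity 1; by Menger, the answer equals the max flow.
Path Depot→Port (+1); total 1.
Path Depot→Y3→Port (+1); total 2.
Path Depot→Y2→Port (+1); total 3.
Path Depot→Y1→Port (+1); total 4.
Path Depot→Jct2→Port (+1); total 5.
Path Depot→HubB→Port (+1); total 6.
No residual Depot→Port path; max flow = 6.
Certifying cut of size 6: {Depot→Jct2, Depot→Port, Depot→Y2, Depot→Y3, HubB→Port, Y1→Port}.

6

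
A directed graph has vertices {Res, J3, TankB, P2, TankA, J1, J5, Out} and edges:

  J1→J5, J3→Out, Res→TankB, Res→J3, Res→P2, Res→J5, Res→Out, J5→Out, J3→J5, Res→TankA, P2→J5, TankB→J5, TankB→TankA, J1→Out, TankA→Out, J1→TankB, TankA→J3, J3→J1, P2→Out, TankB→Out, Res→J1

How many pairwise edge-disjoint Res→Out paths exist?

7

Assign every edge capacity 1; by Menger, the answer equals the max flow.
Path Res→Out (+1); total 1.
Path Res→J3→Out (+1); total 2.
Path Res→TankB→Out (+1); total 3.
Path Res→P2→Out (+1); total 4.
Path Res→TankA→Out (+1); total 5.
Path Res→J1→Out (+1); total 6.
Path Res→J5→Out (+1); total 7.
No residual Res→Out path; max flow = 7.
Certifying cut of size 7: {Res→J1, Res→J3, Res→J5, Res→Out, Res→P2, Res→TankA, Res→TankB}.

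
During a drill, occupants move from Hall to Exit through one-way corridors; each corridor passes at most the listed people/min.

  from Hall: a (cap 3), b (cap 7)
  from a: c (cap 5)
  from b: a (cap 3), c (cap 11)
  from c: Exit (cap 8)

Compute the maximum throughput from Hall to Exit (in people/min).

8

Augment Hall→a→c→Exit: bottleneck 3, flow now 3.
Augment Hall→b→c→Exit: bottleneck 5, flow now 8.
No augmenting path remains; maximum flow = 8.
In the residual graph, reachable from Hall: {Hall, a, b, c}.
Min-cut edges: c→Exit (8); capacity 8 = 8.
This cut is saturated, so no flow can exceed 8.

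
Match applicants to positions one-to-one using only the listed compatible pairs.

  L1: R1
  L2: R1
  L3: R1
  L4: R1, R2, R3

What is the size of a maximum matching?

Unit-capacity flow: source→left, listed edges, right→sink; max matching = max flow.
Augmenting path L1→R1 (+1); matched 1.
Augmenting path L4→R2 (+1); matched 2.
No augmenting path remains; maximum matching = 2.
König certificate: {L4, R1} is a vertex cover of size 2 (every listed pair touches it), so no matching can be larger.

2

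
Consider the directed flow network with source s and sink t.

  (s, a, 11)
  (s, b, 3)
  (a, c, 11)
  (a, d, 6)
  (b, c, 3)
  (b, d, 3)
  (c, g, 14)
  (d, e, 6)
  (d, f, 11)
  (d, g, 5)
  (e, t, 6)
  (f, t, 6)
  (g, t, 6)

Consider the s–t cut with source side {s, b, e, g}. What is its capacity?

29

Edges leaving {s, b, e, g}: s→a (11), b→c (3), b→d (3), e→t (6), g→t (6).
Cut capacity = 11 + 3 + 3 + 6 + 6 = 29.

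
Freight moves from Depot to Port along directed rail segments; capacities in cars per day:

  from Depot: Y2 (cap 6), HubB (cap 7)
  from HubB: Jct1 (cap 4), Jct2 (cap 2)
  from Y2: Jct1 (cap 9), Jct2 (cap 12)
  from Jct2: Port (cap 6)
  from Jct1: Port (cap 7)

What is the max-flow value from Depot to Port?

Augment Depot→HubB→Jct2→Port: bottleneck 2, flow now 2.
Augment Depot→HubB→Jct1→Port: bottleneck 4, flow now 6.
Augment Depot→Y2→Jct2→Port: bottleneck 4, flow now 10.
Augment Depot→Y2→Jct1→Port: bottleneck 2, flow now 12.
No augmenting path remains; maximum flow = 12.
In the residual graph, reachable from Depot: {Depot, HubB}.
Min-cut edges: Depot→Y2 (6), HubB→Jct2 (2), HubB→Jct1 (4); capacity 6 + 2 + 4 = 12.
This cut is saturated, so no flow can exceed 12.

12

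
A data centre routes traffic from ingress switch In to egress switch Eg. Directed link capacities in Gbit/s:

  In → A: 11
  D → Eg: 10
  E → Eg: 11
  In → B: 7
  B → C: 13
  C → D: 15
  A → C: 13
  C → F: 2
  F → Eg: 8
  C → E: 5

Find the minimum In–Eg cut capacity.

Augment In→A→C→D→Eg: bottleneck 10, flow now 10.
Augment In→A→C→E→Eg: bottleneck 1, flow now 11.
Augment In→B→C→E→Eg: bottleneck 4, flow now 15.
Augment In→B→C→F→Eg: bottleneck 2, flow now 17.
No augmenting path remains; maximum flow = 17.
By max-flow min-cut, the minimum cut capacity equals the max flow.
In the residual graph, reachable from In: {In, A, B, C, D}.
Min-cut edges: C→E (5), C→F (2), D→Eg (10); capacity 5 + 2 + 10 = 17.

17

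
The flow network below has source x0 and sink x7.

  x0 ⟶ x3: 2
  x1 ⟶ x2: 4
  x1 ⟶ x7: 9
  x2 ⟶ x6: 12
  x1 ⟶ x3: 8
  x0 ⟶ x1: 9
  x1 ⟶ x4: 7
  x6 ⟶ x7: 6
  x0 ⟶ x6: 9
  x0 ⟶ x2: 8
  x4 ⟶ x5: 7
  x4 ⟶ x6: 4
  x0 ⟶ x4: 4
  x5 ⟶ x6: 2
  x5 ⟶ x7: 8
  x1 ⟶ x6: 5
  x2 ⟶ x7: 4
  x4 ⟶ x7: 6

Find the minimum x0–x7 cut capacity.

Augment x0→x1→x7: bottleneck 9, flow now 9.
Augment x0→x2→x7: bottleneck 4, flow now 13.
Augment x0→x4→x7: bottleneck 4, flow now 17.
Augment x0→x6→x7: bottleneck 6, flow now 23.
No augmenting path remains; maximum flow = 23.
By max-flow min-cut, the minimum cut capacity equals the max flow.
In the residual graph, reachable from x0: {x0, x2, x3, x6}.
Min-cut edges: x0→x1 (9), x0→x4 (4), x2→x7 (4), x6→x7 (6); capacity 9 + 4 + 4 + 6 = 23.

23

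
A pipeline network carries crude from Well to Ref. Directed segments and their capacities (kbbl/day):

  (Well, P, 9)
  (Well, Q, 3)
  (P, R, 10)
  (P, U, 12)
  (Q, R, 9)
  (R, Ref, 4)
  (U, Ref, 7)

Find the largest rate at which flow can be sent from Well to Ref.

11

Augment Well→P→R→Ref: bottleneck 4, flow now 4.
Augment Well→P→U→Ref: bottleneck 5, flow now 9.
Augment Well→Q→R→P→U→Ref: bottleneck 2, flow now 11. (uses reverse residual edge)
No augmenting path remains; maximum flow = 11.
In the residual graph, reachable from Well: {Well, P, Q, R, U}.
Min-cut edges: R→Ref (4), U→Ref (7); capacity 4 + 7 = 11.
This cut is saturated, so no flow can exceed 11.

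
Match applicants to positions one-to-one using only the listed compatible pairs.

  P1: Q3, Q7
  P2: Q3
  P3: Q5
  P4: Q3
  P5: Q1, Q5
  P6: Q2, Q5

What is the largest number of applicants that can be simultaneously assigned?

5

Unit-capacity flow: source→left, listed edges, right→sink; max matching = max flow.
Augmenting path P1→Q3 (+1); matched 1.
Augmenting path P3→Q5 (+1); matched 2.
Augmenting path P5→Q1 (+1); matched 3.
Augmenting path P6→Q2 (+1); matched 4.
Augmenting path P2→Q3→P1→Q7 (+1); matched 5.
No augmenting path remains; maximum matching = 5.
König certificate: {P1, P3, P5, P6, Q3} is a vertex cover of size 5 (every listed pair touches it), so no matching can be larger.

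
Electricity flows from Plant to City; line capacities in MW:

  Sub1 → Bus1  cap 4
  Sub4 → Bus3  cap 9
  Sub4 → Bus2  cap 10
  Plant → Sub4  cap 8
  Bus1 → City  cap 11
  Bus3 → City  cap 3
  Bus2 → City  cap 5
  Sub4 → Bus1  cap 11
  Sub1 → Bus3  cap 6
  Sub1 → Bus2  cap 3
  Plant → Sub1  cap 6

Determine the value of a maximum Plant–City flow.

14

Augment Plant→Sub1→Bus1→City: bottleneck 4, flow now 4.
Augment Plant→Sub1→Bus3→City: bottleneck 2, flow now 6.
Augment Plant→Sub4→Bus1→City: bottleneck 7, flow now 13.
Augment Plant→Sub4→Bus3→City: bottleneck 1, flow now 14.
No augmenting path remains; maximum flow = 14.
In the residual graph, reachable from Plant: {Plant}.
Min-cut edges: Plant→Sub1 (6), Plant→Sub4 (8); capacity 6 + 8 = 14.
This cut is saturated, so no flow can exceed 14.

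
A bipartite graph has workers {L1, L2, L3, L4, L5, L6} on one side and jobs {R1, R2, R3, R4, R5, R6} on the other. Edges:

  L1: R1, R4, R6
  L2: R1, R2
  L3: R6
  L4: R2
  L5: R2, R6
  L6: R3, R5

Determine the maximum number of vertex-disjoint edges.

5

Unit-capacity flow: source→left, listed edges, right→sink; max matching = max flow.
Augmenting path L1→R1 (+1); matched 1.
Augmenting path L2→R2 (+1); matched 2.
Augmenting path L3→R6 (+1); matched 3.
Augmenting path L6→R3 (+1); matched 4.
Augmenting path L4→R2→L2→R1→L1→R4 (+1); matched 5.
No augmenting path remains; maximum matching = 5.
König certificate: {L1, L2, L6, R2, R6} is a vertex cover of size 5 (every listed pair touches it), so no matching can be larger.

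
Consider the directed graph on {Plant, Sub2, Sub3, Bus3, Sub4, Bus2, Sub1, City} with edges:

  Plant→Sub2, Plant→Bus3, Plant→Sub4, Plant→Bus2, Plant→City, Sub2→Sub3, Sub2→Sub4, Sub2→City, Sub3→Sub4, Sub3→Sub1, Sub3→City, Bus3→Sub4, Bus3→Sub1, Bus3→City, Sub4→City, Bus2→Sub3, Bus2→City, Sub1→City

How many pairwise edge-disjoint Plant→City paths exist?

Assign every edge capacity 1; by Menger, the answer equals the max flow.
Path Plant→City (+1); total 1.
Path Plant→Sub2→City (+1); total 2.
Path Plant→Bus3→City (+1); total 3.
Path Plant→Sub4→City (+1); total 4.
Path Plant→Bus2→City (+1); total 5.
No residual Plant→City path; max flow = 5.
Certifying cut of size 5: {Plant→Bus2, Plant→Bus3, Plant→City, Plant→Sub2, Plant→Sub4}.

5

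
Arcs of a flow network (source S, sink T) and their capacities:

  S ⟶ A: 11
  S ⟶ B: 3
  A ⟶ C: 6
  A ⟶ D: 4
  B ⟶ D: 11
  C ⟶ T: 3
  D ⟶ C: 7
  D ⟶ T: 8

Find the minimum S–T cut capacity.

Augment S→A→C→T: bottleneck 3, flow now 3.
Augment S→A→D→T: bottleneck 4, flow now 7.
Augment S→B→D→T: bottleneck 3, flow now 10.
No augmenting path remains; maximum flow = 10.
By max-flow min-cut, the minimum cut capacity equals the max flow.
In the residual graph, reachable from S: {S, A, C}.
Min-cut edges: S→B (3), A→D (4), C→T (3); capacity 3 + 4 + 3 = 10.

10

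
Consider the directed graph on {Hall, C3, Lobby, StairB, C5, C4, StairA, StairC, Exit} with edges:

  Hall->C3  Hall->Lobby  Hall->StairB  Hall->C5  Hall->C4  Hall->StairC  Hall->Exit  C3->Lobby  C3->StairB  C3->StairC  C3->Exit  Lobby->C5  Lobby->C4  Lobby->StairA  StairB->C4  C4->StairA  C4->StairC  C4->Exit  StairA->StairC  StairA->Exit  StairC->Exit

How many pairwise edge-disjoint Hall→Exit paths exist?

Assign every edge capacity 1; by Menger, the answer equals the max flow.
Path Hall→Exit (+1); total 1.
Path Hall→C3→Exit (+1); total 2.
Path Hall→C4→Exit (+1); total 3.
Path Hall→StairC→Exit (+1); total 4.
Path Hall→Lobby→StairA→Exit (+1); total 5.
No residual Hall→Exit path; max flow = 5.
Certifying cut of size 5: {C4→Exit, Hall→C3, Hall→Exit, StairA→Exit, StairC→Exit}.

5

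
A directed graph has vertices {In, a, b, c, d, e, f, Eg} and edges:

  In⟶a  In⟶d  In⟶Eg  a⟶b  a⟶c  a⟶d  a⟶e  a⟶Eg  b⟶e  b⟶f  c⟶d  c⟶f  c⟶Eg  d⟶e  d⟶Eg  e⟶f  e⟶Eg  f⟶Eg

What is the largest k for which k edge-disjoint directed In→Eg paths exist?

3

Assign every edge capacity 1; by Menger, the answer equals the max flow.
Path In→Eg (+1); total 1.
Path In→a→Eg (+1); total 2.
Path In→d→Eg (+1); total 3.
No residual In→Eg path; max flow = 3.
Certifying cut of size 3: {In→Eg, In→a, In→d}.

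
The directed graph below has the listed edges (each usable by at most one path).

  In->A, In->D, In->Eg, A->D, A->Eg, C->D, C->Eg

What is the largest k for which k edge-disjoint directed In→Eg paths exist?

2

Assign every edge capacity 1; by Menger, the answer equals the max flow.
Path In→Eg (+1); total 1.
Path In→A→Eg (+1); total 2.
No residual In→Eg path; max flow = 2.
Certifying cut of size 2: {In→A, In→Eg}.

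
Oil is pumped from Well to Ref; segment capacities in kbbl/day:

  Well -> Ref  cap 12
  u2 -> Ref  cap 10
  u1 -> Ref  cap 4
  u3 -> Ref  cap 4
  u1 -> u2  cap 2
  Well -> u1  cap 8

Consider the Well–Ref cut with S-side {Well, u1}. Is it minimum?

Given cut capacity: 12 + 2 + 4 = 18.
Augment Well→Ref: bottleneck 12, flow now 12.
Augment Well→u1→Ref: bottleneck 4, flow now 16.
Augment Well→u1→u2→Ref: bottleneck 2, flow now 18.
No augmenting path remains; maximum flow = 18.
Cut capacity 18 equals the max flow, so it is a minimum cut.

Yes — it is a minimum cut (capacity 18).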